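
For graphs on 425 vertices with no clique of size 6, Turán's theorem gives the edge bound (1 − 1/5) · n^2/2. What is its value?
Turán density bound = (4/5) · 425^2/2 = 72250

Turán's theorem: ex(n, K_{r+1}) is achieved by the complete r-partite Turán graph T(n, r) with parts as balanced as possible, and is at most (1 − 1/r) · n^2/2. For r = 5, n = 425: the density bound is (4/5) · 180625/2 = 72250. Since 5 ∣ 425, the Turán graph T(425, 5) has parts of equal size 85, and its edge count e(T(425, 5)) = 72250 attains the density bound exactly.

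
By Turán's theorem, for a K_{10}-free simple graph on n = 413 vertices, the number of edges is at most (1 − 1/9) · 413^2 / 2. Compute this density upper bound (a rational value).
Turán density bound = (8/9) · 413^2/2 = 682276/9 ≈ 75808.4444

Turán's theorem: ex(n, K_{r+1}) is achieved by the complete r-partite Turán graph T(n, r) with parts as balanced as possible, and is at most (1 − 1/r) · n^2/2. For r = 9, n = 413: the density bound is (8/9) · 170569/2 = 682276/9 ≈ 75808.4444. The integer-valued extremum is e(T(413, 9)) = 75808, which is strictly less than the density bound 682276/9 since 9 ∤ 413 (the parts of T(413, 9) cannot all be equal).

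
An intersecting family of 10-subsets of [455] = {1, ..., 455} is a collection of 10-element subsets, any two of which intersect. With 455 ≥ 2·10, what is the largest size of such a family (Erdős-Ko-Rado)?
max |F| = C(454, 9) = 2084900095843613840

Erdős-Ko-Rado (1961): when n ≥ 2k, max |F| = C(n−1, k−1). The bound is attained by the star {A : i ∈ A} for any fixed i ∈ [n]. Here C(455−1, 10−1) = C(454, 9) = 2084900095843613840.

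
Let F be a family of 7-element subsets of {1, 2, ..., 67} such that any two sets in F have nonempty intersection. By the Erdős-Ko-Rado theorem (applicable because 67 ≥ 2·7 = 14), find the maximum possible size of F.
max |F| = C(66, 6) = 90858768

The Erdős-Ko-Rado theorem states: for n ≥ 2k, an intersecting family of k-subsets of an n-element set has size at most C(n − 1, k − 1), with equality for 'star' families {A ⊆ [n] : |A| = k, i ∈ A} (fix an element i). For n = 67, k = 7: C(66, 6) = 90858768.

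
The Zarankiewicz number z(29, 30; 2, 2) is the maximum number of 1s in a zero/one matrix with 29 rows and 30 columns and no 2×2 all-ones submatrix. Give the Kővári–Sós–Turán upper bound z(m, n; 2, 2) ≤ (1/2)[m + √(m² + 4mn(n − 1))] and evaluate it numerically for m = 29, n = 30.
z(29, 30; 2, 2) ≤ (1/2)[29 + √(29² + 4·29·30·29)] = (1/2)[29 + √101761] = 174

Kővári–Sós–Turán: let r_1, ..., r_29 be the row sums and z = Σ r_i the total number of 1s. Each pair of columns can share at most one row with both entries 1 (else a 2×2 all-ones block appears), so Σ_i C(r_i, 2) ≤ C(30, 2) = 435. By convexity Σ_i C(r_i, 2) ≥ 29·C(z/29, 2) = z(z − 29)/(2·29), giving z² − 29z − 29·30·29 ≤ 0 and hence z ≤ (1/2)[29 + √(841 + 4·25230)] = (1/2)[29 + √101761] ≈ (1/2)(29 + 319) = 174.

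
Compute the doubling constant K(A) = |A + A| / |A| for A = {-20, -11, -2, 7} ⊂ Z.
K = |A + A| / |A| = 7/4

Enumerate A + A = {a + b : a, b ∈ A}. With |A| = 4, there are |A|^2 = 16 ordered sum pairs; collecting distinct values, A + A = {-40, -31, -22, -13, -4, 5, 14}, so |A + A| = 7. Thus K = 7/4. Here |A + A| = 2|A| − 1 = 7, the minimum possible — so K = 7/4 is minimal, which holds iff A is an arithmetic progression.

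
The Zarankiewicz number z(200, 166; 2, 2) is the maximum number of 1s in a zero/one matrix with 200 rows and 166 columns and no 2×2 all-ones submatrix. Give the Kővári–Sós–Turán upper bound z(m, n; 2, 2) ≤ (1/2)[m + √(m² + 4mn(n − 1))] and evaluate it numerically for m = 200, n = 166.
z(200, 166; 2, 2) ≤ (1/2)[200 + √(200² + 4·200·166·165)] = (1/2)[200 + √21952000] = 2442.6481

Kővári–Sós–Turán: let r_1, ..., r_200 be the row sums and z = Σ r_i the total number of 1s. Each pair of columns can share at most one row with both entries 1 (else a 2×2 all-ones block appears), so Σ_i C(r_i, 2) ≤ C(166, 2) = 13695. By convexity Σ_i C(r_i, 2) ≥ 200·C(z/200, 2) = z(z − 200)/(2·200), giving z² − 200z − 200·166·165 ≤ 0 and hence z ≤ (1/2)[200 + √(40000 + 4·5478000)] = (1/2)[200 + √21952000] ≈ (1/2)(200 + 4685.2961) = 2442.6481.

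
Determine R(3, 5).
R(3, 5) = 14

Lower bound: an explicit 2-colouring of K_{13} (typically a Paley-type or other structured construction) avoids a red K_3 and a blue K_5, showing R(3, 5) > 13.
Upper bound: the Erdős–Szekeres recurrence R(r, t') ≤ R(r−1, t') + R(r, t'−1) yields R(3, 5) ≤ 14.
Hence R(3, 5) = 14.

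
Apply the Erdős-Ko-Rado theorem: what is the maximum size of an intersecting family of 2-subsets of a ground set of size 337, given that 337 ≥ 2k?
max |F| = C(336, 1) = 336

The Erdős-Ko-Rado theorem states: for n ≥ 2k, an intersecting family of k-subsets of an n-element set has size at most C(n − 1, k − 1), with equality for 'star' families {A ⊆ [n] : |A| = k, i ∈ A} (fix an element i). For n = 337, k = 2: C(336, 1) = 336.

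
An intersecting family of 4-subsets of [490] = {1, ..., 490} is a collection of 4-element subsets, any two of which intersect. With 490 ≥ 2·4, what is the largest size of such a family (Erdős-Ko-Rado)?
max |F| = C(489, 3) = 19368964

The Erdős-Ko-Rado theorem states: for n ≥ 2k, an intersecting family of k-subsets of an n-element set has size at most C(n − 1, k − 1), with equality for 'star' families {A ⊆ [n] : |A| = k, i ∈ A} (fix an element i). For n = 490, k = 4: C(489, 3) = 19368964.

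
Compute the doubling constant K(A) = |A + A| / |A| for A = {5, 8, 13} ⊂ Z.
K = |A + A| / |A| = 6/3 = 2

Enumerate A + A = {a + b : a, b ∈ A}. With |A| = 3, there are |A|^2 = 9 ordered sum pairs; collecting distinct values, A + A = {10, 13, 16, 18, 21, 26}, so |A + A| = 6. Thus K = 6/3 = 2. For comparison, the minimum possible |A + A| over all 3-element sets is 2·3 − 1 = 5 (so min K = 5/3), attained only by arithmetic progressions.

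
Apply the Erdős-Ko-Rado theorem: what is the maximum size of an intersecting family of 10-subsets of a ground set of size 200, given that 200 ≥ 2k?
max |F| = C(199, 9) = 1122550215450664

Erdős-Ko-Rado (1961): when n ≥ 2k, max |F| = C(n−1, k−1). The bound is attained by the star {A : i ∈ A} for any fixed i ∈ [n]. Here C(200−1, 10−1) = C(199, 9) = 1122550215450664.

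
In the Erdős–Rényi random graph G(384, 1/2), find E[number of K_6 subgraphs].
E[# K_6] = C(384, 6) · (1/2)^C(6, 2) = 4281625192384 / 2^15 = 66900393631/512 ≈ 130664831.310547

For each 6-subset S of vertices (there are C(384, 6) = 4281625192384 such S), let X_S = 1 if S induces a K_6 (all C(6, 2) = 15 edges present). Then P(X_S = 1) = (1/2)^15 = 1/32768. By linearity of expectation, E[# K_6] = C(384, 6) · (1/2)^15 = 4281625192384 / 32768 = 66900393631/512 ≈ 130664831.310547.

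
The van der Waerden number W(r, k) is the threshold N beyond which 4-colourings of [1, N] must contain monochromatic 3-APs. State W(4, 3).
W(4, 3) = 76

This is a classical value, W(4, 3) = 76, established by combining an explicit 4-colouring of {1, ..., 75} with no monochromatic 3-AP (giving the lower bound W(4, 3) > 75) and a finite case analysis / exhaustive computer search showing every 4-colouring of {1, ..., 76} has such an AP.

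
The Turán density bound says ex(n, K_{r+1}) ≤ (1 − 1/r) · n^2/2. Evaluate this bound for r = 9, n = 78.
Turán density bound = (8/9) · 78^2/2 = 2704

Turán's theorem: ex(n, K_{r+1}) is achieved by the complete r-partite Turán graph T(n, r) with parts as balanced as possible, and is at most (1 − 1/r) · n^2/2. For r = 9, n = 78: the density bound is (8/9) · 6084/2 = 2704. The integer-valued extremum is e(T(78, 9)) = 2703, which is strictly less than the density bound 2704 since 9 ∤ 78 (the parts of T(78, 9) cannot all be equal).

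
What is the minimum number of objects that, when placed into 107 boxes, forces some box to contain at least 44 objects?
n = (44 − 1)·107 + 1 = 4602

By the generalised pigeonhole principle, to guarantee some box contains ≥ r objects we need more than (r − 1) · k objects total. Threshold: n = (r − 1) · k + 1. With r = 44 and k = 107: n = 43 · 107 + 1 = 4601 + 1 = 4602. For n = 4601 = 43 · 107, we can put exactly 43 objects in every box, avoiding 44 in any single one — so 4602 is tight.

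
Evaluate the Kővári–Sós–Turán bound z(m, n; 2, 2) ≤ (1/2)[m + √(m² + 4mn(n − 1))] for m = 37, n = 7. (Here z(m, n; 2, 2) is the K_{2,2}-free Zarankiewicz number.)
z(37, 7; 2, 2) ≤ (1/2)[37 + √(37² + 4·37·7·6)] = (1/2)[37 + √7585] = 62.046

Kővári–Sós–Turán: let r_1, ..., r_37 be the row sums and z = Σ r_i the total number of 1s. Each pair of columns can share at most one row with both entries 1 (else a 2×2 all-ones block appears), so Σ_i C(r_i, 2) ≤ C(7, 2) = 21. By convexity Σ_i C(r_i, 2) ≥ 37·C(z/37, 2) = z(z − 37)/(2·37), giving z² − 37z − 37·7·6 ≤ 0 and hence z ≤ (1/2)[37 + √(1369 + 4·1554)] = (1/2)[37 + √7585] ≈ (1/2)(37 + 87.0919) = 62.046.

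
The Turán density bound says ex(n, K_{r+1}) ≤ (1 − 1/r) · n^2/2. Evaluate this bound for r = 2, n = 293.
Turán density bound = (1/2) · 293^2/2 = 85849/4 ≈ 21462.25

Turán's theorem: ex(n, K_{r+1}) is achieved by the complete r-partite Turán graph T(n, r) with parts as balanced as possible, and is at most (1 − 1/r) · n^2/2. For r = 2, n = 293: the density bound is (1/2) · 85849/2 = 85849/4 ≈ 21462.25. The integer-valued extremum is e(T(293, 2)) = 21462, which is strictly less than the density bound 85849/4 since 2 ∤ 293 (the parts of T(293, 2) cannot all be equal).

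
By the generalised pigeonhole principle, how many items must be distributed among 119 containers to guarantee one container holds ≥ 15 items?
n = (15 − 1)·119 + 1 = 1667

By the generalised pigeonhole principle, to guarantee some box contains ≥ r objects we need more than (r − 1) · k objects total. Threshold: n = (r − 1) · k + 1. With r = 15 and k = 119: n = 14 · 119 + 1 = 1666 + 1 = 1667. For n = 1666 = 14 · 119, we can put exactly 14 objects in every box, avoiding 15 in any single one — so 1667 is tight.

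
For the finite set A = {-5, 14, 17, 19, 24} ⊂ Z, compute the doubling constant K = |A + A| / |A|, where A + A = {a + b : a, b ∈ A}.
K = |A + A| / |A| = 14/5

Enumerate A + A = {a + b : a, b ∈ A}. With |A| = 5, there are |A|^2 = 25 ordered sum pairs; collecting distinct values, A + A = {-10, 9, 12, 14, 19, 28, 31, 33, 34, 36, 38, 41, 43, 48}, so |A + A| = 14. Thus K = 14/5. For comparison, the minimum possible |A + A| over all 5-element sets is 2·5 − 1 = 9 (so min K = 9/5), attained only by arithmetic progressions.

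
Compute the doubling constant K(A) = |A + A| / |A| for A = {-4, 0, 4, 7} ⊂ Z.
K = |A + A| / |A| = 9/4

Enumerate A + A = {a + b : a, b ∈ A}. With |A| = 4, there are |A|^2 = 16 ordered sum pairs; collecting distinct values, A + A = {-8, -4, 0, 3, 4, 7, 8, 11, 14}, so |A + A| = 9. Thus K = 9/4. For comparison, the minimum possible |A + A| over all 4-element sets is 2·4 − 1 = 7 (so min K = 7/4), attained only by arithmetic progressions.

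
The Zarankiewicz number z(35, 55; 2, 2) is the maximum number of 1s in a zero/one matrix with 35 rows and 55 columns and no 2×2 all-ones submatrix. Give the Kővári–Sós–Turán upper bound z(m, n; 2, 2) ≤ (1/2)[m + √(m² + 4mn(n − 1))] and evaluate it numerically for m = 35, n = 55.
z(35, 55; 2, 2) ≤ (1/2)[35 + √(35² + 4·35·55·54)] = (1/2)[35 + √417025] = 340.3874

Kővári–Sós–Turán: let r_1, ..., r_35 be the row sums and z = Σ r_i the total number of 1s. Each pair of columns can share at most one row with both entries 1 (else a 2×2 all-ones block appears), so Σ_i C(r_i, 2) ≤ C(55, 2) = 1485. By convexity Σ_i C(r_i, 2) ≥ 35·C(z/35, 2) = z(z − 35)/(2·35), giving z² − 35z − 35·55·54 ≤ 0 and hence z ≤ (1/2)[35 + √(1225 + 4·103950)] = (1/2)[35 + √417025] ≈ (1/2)(35 + 645.7747) = 340.3874.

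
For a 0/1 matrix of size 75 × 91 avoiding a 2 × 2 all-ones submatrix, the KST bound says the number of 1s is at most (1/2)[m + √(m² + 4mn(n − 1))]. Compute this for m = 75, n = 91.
z(75, 91; 2, 2) ≤ (1/2)[75 + √(75² + 4·75·91·90)] = (1/2)[75 + √2462625] = 822.1377

Kővári–Sós–Turán: let r_1, ..., r_75 be the row sums and z = Σ r_i the total number of 1s. Each pair of columns can share at most one row with both entries 1 (else a 2×2 all-ones block appears), so Σ_i C(r_i, 2) ≤ C(91, 2) = 4095. By convexity Σ_i C(r_i, 2) ≥ 75·C(z/75, 2) = z(z − 75)/(2·75), giving z² − 75z − 75·91·90 ≤ 0 and hence z ≤ (1/2)[75 + √(5625 + 4·614250)] = (1/2)[75 + √2462625] ≈ (1/2)(75 + 1569.2753) = 822.1377.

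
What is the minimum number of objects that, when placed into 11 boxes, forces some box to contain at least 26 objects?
n = (26 − 1)·11 + 1 = 276

By the generalised pigeonhole principle, to guarantee some box contains ≥ r objects we need more than (r − 1) · k objects total. Threshold: n = (r − 1) · k + 1. With r = 26 and k = 11: n = 25 · 11 + 1 = 275 + 1 = 276. For n = 275 = 25 · 11, we can put exactly 25 objects in every box, avoiding 26 in any single one — so 276 is tight.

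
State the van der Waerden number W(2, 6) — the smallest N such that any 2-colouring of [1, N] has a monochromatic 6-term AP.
W(2, 6) = 1132

W(2, 6) = 1132. The lower bound W(2, 6) > 1131 comes from an explicit good 2-colouring of [1, 1131]; the upper bound W(2, 6) ≤ 1132 was verified by exhaustive search over 2-colourings of [1, 1132].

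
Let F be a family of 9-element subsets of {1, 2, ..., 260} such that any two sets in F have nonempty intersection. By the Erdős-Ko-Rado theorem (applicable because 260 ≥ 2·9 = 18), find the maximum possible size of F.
max |F| = C(259, 8) = 450263760607584

Erdős-Ko-Rado (1961): when n ≥ 2k, max |F| = C(n−1, k−1). The bound is attained by the star {A : i ∈ A} for any fixed i ∈ [n]. Here C(260−1, 9−1) = C(259, 8) = 450263760607584.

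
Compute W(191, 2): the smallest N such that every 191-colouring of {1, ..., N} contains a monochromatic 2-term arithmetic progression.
W(191, 2) = 191 + 1 = 192

A 2-term AP is any pair of integers, so a monochromatic 2-AP exists iff some colour is used at least twice. With 191 colours, the colouring i ↦ i on {1, ..., 191} uses each colour once, avoiding any monochromatic pair, so W(191, 2) > 191. For {1, ..., 192}, pigeonhole forces two integers of the same colour, which form a monochromatic 2-AP. Hence W(191, 2) = 192.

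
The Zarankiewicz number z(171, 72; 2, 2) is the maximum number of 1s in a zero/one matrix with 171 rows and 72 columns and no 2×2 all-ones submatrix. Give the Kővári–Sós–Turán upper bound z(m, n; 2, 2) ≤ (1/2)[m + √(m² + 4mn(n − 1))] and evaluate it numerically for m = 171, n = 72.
z(171, 72; 2, 2) ≤ (1/2)[171 + √(171² + 4·171·72·71)] = (1/2)[171 + √3525849] = 1024.3622

Kővári–Sós–Turán: let r_1, ..., r_171 be the row sums and z = Σ r_i the total number of 1s. Each pair of columns can share at most one row with both entries 1 (else a 2×2 all-ones block appears), so Σ_i C(r_i, 2) ≤ C(72, 2) = 2556. By convexity Σ_i C(r_i, 2) ≥ 171·C(z/171, 2) = z(z − 171)/(2·171), giving z² − 171z − 171·72·71 ≤ 0 and hence z ≤ (1/2)[171 + √(29241 + 4·874152)] = (1/2)[171 + √3525849] ≈ (1/2)(171 + 1877.7244) = 1024.3622.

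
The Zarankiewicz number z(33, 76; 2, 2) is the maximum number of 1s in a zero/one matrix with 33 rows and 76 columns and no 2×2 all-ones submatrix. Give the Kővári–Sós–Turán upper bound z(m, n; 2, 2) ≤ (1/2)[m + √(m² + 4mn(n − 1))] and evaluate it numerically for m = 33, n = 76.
z(33, 76; 2, 2) ≤ (1/2)[33 + √(33² + 4·33·76·75)] = (1/2)[33 + √753489] = 450.5187

Kővári–Sós–Turán: let r_1, ..., r_33 be the row sums and z = Σ r_i the total number of 1s. Each pair of columns can share at most one row with both entries 1 (else a 2×2 all-ones block appears), so Σ_i C(r_i, 2) ≤ C(76, 2) = 2850. By convexity Σ_i C(r_i, 2) ≥ 33·C(z/33, 2) = z(z − 33)/(2·33), giving z² − 33z − 33·76·75 ≤ 0 and hence z ≤ (1/2)[33 + √(1089 + 4·188100)] = (1/2)[33 + √753489] ≈ (1/2)(33 + 868.0374) = 450.5187.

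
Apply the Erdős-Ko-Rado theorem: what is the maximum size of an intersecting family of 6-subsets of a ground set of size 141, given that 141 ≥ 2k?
max |F| = C(140, 5) = 416965528

Erdős-Ko-Rado (1961): when n ≥ 2k, max |F| = C(n−1, k−1). The bound is attained by the star {A : i ∈ A} for any fixed i ∈ [n]. Here C(141−1, 6−1) = C(140, 5) = 416965528.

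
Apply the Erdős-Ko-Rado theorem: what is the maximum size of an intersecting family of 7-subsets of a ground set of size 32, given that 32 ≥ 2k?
max |F| = C(31, 6) = 736281

The Erdős-Ko-Rado theorem states: for n ≥ 2k, an intersecting family of k-subsets of an n-element set has size at most C(n − 1, k − 1), with equality for 'star' families {A ⊆ [n] : |A| = k, i ∈ A} (fix an element i). For n = 32, k = 7: C(31, 6) = 736281.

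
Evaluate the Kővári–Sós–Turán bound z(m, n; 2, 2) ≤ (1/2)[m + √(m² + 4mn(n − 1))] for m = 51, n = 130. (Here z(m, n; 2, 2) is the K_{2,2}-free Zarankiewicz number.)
z(51, 130; 2, 2) ≤ (1/2)[51 + √(51² + 4·51·130·129)] = (1/2)[51 + √3423681] = 950.6596

Kővári–Sós–Turán: let r_1, ..., r_51 be the row sums and z = Σ r_i the total number of 1s. Each pair of columns can share at most one row with both entries 1 (else a 2×2 all-ones block appears), so Σ_i C(r_i, 2) ≤ C(130, 2) = 8385. By convexity Σ_i C(r_i, 2) ≥ 51·C(z/51, 2) = z(z − 51)/(2·51), giving z² − 51z − 51·130·129 ≤ 0 and hence z ≤ (1/2)[51 + √(2601 + 4·855270)] = (1/2)[51 + √3423681] ≈ (1/2)(51 + 1850.3192) = 950.6596.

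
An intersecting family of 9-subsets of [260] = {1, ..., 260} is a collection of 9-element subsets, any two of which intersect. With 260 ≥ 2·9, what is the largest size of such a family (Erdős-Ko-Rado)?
max |F| = C(259, 8) = 450263760607584

The Erdős-Ko-Rado theorem states: for n ≥ 2k, an intersecting family of k-subsets of an n-element set has size at most C(n − 1, k − 1), with equality for 'star' families {A ⊆ [n] : |A| = k, i ∈ A} (fix an element i). For n = 260, k = 9: C(259, 8) = 450263760607584.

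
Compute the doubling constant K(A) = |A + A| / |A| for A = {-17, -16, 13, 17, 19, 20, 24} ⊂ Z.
K = |A + A| / |A| = 26/7

Enumerate A + A = {a + b : a, b ∈ A}. With |A| = 7, there are |A|^2 = 49 ordered sum pairs; collecting distinct values, A + A = {-34, -33, -32, -4, -3, 0, 1, 2, 3, 4, 7, 8, 26, 30, 32, 33, 34, 36, 37, 38, 39, 40, 41, 43, 44, 48}, so |A + A| = 26. Thus K = 26/7. For comparison, the minimum possible |A + A| over all 7-element sets is 2·7 − 1 = 13 (so min K = 13/7), attained only by arithmetic progressions.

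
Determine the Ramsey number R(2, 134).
R(2, 134) = 134

R(2, k) = k for all k ≥ 2: in a 2-colouring of K_k, either some edge is red (a red K_2) or all edges are blue (a blue K_k). And K_{133} coloured all-blue has no blue K_134, so R(2, 134) > 133. Hence R(2, 134) = 134.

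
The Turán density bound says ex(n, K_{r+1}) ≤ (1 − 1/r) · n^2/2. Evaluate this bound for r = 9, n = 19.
Turán density bound = (8/9) · 19^2/2 = 1444/9 ≈ 160.4444

Turán's theorem: ex(n, K_{r+1}) is achieved by the complete r-partite Turán graph T(n, r) with parts as balanced as possible, and is at most (1 − 1/r) · n^2/2. For r = 9, n = 19: the density bound is (8/9) · 361/2 = 1444/9 ≈ 160.4444. The integer-valued extremum is e(T(19, 9)) = 160, which is strictly less than the density bound 1444/9 since 9 ∤ 19 (the parts of T(19, 9) cannot all be equal).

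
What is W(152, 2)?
W(152, 2) = 152 + 1 = 153

A 2-term AP is any pair of integers, so a monochromatic 2-AP exists iff some colour is used at least twice. With 152 colours, the colouring i ↦ i on {1, ..., 152} uses each colour once, avoiding any monochromatic pair, so W(152, 2) > 152. For {1, ..., 153}, pigeonhole forces two integers of the same colour, which form a monochromatic 2-AP. Hence W(152, 2) = 153.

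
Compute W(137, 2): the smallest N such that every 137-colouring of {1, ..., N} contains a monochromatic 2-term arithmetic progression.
W(137, 2) = 137 + 1 = 138

A 2-term AP is any pair of integers, so a monochromatic 2-AP exists iff some colour is used at least twice. With 137 colours, the colouring i ↦ i on {1, ..., 137} uses each colour once, avoiding any monochromatic pair, so W(137, 2) > 137. For {1, ..., 138}, pigeonhole forces two integers of the same colour, which form a monochromatic 2-AP. Hence W(137, 2) = 138.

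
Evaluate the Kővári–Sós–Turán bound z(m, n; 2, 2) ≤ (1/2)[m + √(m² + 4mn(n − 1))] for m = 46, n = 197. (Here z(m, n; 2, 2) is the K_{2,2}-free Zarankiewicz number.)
z(46, 197; 2, 2) ≤ (1/2)[46 + √(46² + 4·46·197·196)] = (1/2)[46 + √7106724] = 1355.922

Kővári–Sós–Turán: let r_1, ..., r_46 be the row sums and z = Σ r_i the total number of 1s. Each pair of columns can share at most one row with both entries 1 (else a 2×2 all-ones block appears), so Σ_i C(r_i, 2) ≤ C(197, 2) = 19306. By convexity Σ_i C(r_i, 2) ≥ 46·C(z/46, 2) = z(z − 46)/(2·46), giving z² − 46z − 46·197·196 ≤ 0 and hence z ≤ (1/2)[46 + √(2116 + 4·1776152)] = (1/2)[46 + √7106724] ≈ (1/2)(46 + 2665.844) = 1355.922.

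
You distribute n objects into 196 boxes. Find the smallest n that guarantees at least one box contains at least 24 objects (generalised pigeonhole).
n = (24 − 1)·196 + 1 = 4509

By the generalised pigeonhole principle, to guarantee some box contains ≥ r objects we need more than (r − 1) · k objects total. Threshold: n = (r − 1) · k + 1. With r = 24 and k = 196: n = 23 · 196 + 1 = 4508 + 1 = 4509. For n = 4508 = 23 · 196, we can put exactly 23 objects in every box, avoiding 24 in any single one — so 4509 is tight.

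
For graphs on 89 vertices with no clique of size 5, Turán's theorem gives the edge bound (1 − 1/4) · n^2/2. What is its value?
Turán density bound = (3/4) · 89^2/2 = 23763/8 ≈ 2970.375

Turán's theorem: ex(n, K_{r+1}) is achieved by the complete r-partite Turán graph T(n, r) with parts as balanced as possible, and is at most (1 − 1/r) · n^2/2. For r = 4, n = 89: the density bound is (3/4) · 7921/2 = 23763/8 ≈ 2970.375. The integer-valued extremum is e(T(89, 4)) = 2970, which is strictly less than the density bound 23763/8 since 4 ∤ 89 (the parts of T(89, 4) cannot all be equal).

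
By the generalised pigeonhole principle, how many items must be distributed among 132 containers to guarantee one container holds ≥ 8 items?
n = (8 − 1)·132 + 1 = 925

By the generalised pigeonhole principle, to guarantee some box contains ≥ r objects we need more than (r − 1) · k objects total. Threshold: n = (r − 1) · k + 1. With r = 8 and k = 132: n = 7 · 132 + 1 = 924 + 1 = 925. For n = 924 = 7 · 132, we can put exactly 7 objects in every box, avoiding 8 in any single one — so 925 is tight.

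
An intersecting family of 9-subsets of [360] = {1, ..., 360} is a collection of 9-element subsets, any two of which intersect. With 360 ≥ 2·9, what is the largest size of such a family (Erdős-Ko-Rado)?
max |F| = C(359, 8) = 6325926619596364

The Erdős-Ko-Rado theorem states: for n ≥ 2k, an intersecting family of k-subsets of an n-element set has size at most C(n − 1, k − 1), with equality for 'star' families {A ⊆ [n] : |A| = k, i ∈ A} (fix an element i). For n = 360, k = 9: C(359, 8) = 6325926619596364.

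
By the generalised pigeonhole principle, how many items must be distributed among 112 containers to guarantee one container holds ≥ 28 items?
n = (28 − 1)·112 + 1 = 3025

By the generalised pigeonhole principle, to guarantee some box contains ≥ r objects we need more than (r − 1) · k objects total. Threshold: n = (r − 1) · k + 1. With r = 28 and k = 112: n = 27 · 112 + 1 = 3024 + 1 = 3025. For n = 3024 = 27 · 112, we can put exactly 27 objects in every box, avoiding 28 in any single one — so 3025 is tight.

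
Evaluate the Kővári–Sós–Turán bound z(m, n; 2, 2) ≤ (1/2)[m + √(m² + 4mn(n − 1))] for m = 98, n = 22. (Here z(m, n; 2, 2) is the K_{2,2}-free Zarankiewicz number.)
z(98, 22; 2, 2) ≤ (1/2)[98 + √(98² + 4·98·22·21)] = (1/2)[98 + √190708] = 267.3506

Kővári–Sós–Turán: let r_1, ..., r_98 be the row sums and z = Σ r_i the total number of 1s. Each pair of columns can share at most one row with both entries 1 (else a 2×2 all-ones block appears), so Σ_i C(r_i, 2) ≤ C(22, 2) = 231. By convexity Σ_i C(r_i, 2) ≥ 98·C(z/98, 2) = z(z − 98)/(2·98), giving z² − 98z − 98·22·21 ≤ 0 and hence z ≤ (1/2)[98 + √(9604 + 4·45276)] = (1/2)[98 + √190708] ≈ (1/2)(98 + 436.7013) = 267.3506.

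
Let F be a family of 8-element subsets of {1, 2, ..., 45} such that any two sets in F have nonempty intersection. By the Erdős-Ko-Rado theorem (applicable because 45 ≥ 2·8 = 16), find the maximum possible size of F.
max |F| = C(44, 7) = 38320568

The Erdős-Ko-Rado theorem states: for n ≥ 2k, an intersecting family of k-subsets of an n-element set has size at most C(n − 1, k − 1), with equality for 'star' families {A ⊆ [n] : |A| = k, i ∈ A} (fix an element i). For n = 45, k = 8: C(44, 7) = 38320568.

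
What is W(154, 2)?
W(154, 2) = 154 + 1 = 155

A 2-term AP is any pair of integers, so a monochromatic 2-AP exists iff some colour is used at least twice. With 154 colours, the colouring i ↦ i on {1, ..., 154} uses each colour once, avoiding any monochromatic pair, so W(154, 2) > 154. For {1, ..., 155}, pigeonhole forces two integers of the same colour, which form a monochromatic 2-AP. Hence W(154, 2) = 155.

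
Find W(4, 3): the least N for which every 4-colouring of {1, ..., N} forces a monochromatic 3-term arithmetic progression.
W(4, 3) = 76

This is a classical value, W(4, 3) = 76, established by combining an explicit 4-colouring of {1, ..., 75} with no monochromatic 3-AP (giving the lower bound W(4, 3) > 75) and a finite case analysis / exhaustive computer search showing every 4-colouring of {1, ..., 76} has such an AP.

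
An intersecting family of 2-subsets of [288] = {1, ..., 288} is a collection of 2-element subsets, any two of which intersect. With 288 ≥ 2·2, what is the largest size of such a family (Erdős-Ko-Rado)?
max |F| = C(287, 1) = 287

The Erdős-Ko-Rado theorem states: for n ≥ 2k, an intersecting family of k-subsets of an n-element set has size at most C(n − 1, k − 1), with equality for 'star' families {A ⊆ [n] : |A| = k, i ∈ A} (fix an element i). For n = 288, k = 2: C(287, 1) = 287.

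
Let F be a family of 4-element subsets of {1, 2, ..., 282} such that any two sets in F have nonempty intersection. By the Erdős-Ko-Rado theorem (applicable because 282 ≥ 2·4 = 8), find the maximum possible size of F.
max |F| = C(281, 3) = 3658620

Erdős-Ko-Rado (1961): when n ≥ 2k, max |F| = C(n−1, k−1). The bound is attained by the star {A : i ∈ A} for any fixed i ∈ [n]. Here C(282−1, 4−1) = C(281, 3) = 3658620.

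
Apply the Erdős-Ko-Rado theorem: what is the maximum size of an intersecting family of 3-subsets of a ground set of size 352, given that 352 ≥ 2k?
max |F| = C(351, 2) = 61425

The Erdős-Ko-Rado theorem states: for n ≥ 2k, an intersecting family of k-subsets of an n-element set has size at most C(n − 1, k − 1), with equality for 'star' families {A ⊆ [n] : |A| = k, i ∈ A} (fix an element i). For n = 352, k = 3: C(351, 2) = 61425.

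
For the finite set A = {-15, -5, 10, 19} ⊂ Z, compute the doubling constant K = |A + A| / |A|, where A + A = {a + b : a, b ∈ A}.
K = |A + A| / |A| = 10/4 = 5/2

Enumerate A + A = {a + b : a, b ∈ A}. With |A| = 4, there are |A|^2 = 16 ordered sum pairs; collecting distinct values, A + A = {-30, -20, -10, -5, 4, 5, 14, 20, 29, 38}, so |A + A| = 10. Thus K = 10/4 = 5/2. For comparison, the minimum possible |A + A| over all 4-element sets is 2·4 − 1 = 7 (so min K = 7/4), attained only by arithmetic progressions.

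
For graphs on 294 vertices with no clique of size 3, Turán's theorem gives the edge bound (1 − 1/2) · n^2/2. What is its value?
Turán density bound = (1/2) · 294^2/2 = 21609

Turán's theorem: ex(n, K_{r+1}) is achieved by the complete r-partite Turán graph T(n, r) with parts as balanced as possible, and is at most (1 − 1/r) · n^2/2. For r = 2, n = 294: the density bound is (1/2) · 86436/2 = 21609. Since 2 ∣ 294, the Turán graph T(294, 2) has parts of equal size 147, and its edge count e(T(294, 2)) = 21609 attains the density bound exactly.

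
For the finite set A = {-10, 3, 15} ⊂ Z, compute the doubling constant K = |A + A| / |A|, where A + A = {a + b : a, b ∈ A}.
K = |A + A| / |A| = 6/3 = 2

Enumerate A + A = {a + b : a, b ∈ A}. With |A| = 3, there are |A|^2 = 9 ordered sum pairs; collecting distinct values, A + A = {-20, -7, 5, 6, 18, 30}, so |A + A| = 6. Thus K = 6/3 = 2. For comparison, the minimum possible |A + A| over all 3-element sets is 2·3 − 1 = 5 (so min K = 5/3), attained only by arithmetic progressions.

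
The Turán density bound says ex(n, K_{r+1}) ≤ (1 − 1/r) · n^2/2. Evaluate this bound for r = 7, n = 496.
Turán density bound = (6/7) · 496^2/2 = 738048/7 ≈ 105435.4286

Turán's theorem: ex(n, K_{r+1}) is achieved by the complete r-partite Turán graph T(n, r) with parts as balanced as possible, and is at most (1 − 1/r) · n^2/2. For r = 7, n = 496: the density bound is (6/7) · 246016/2 = 738048/7 ≈ 105435.4286. The integer-valued extremum is e(T(496, 7)) = 105435, which is strictly less than the density bound 738048/7 since 7 ∤ 496 (the parts of T(496, 7) cannot all be equal).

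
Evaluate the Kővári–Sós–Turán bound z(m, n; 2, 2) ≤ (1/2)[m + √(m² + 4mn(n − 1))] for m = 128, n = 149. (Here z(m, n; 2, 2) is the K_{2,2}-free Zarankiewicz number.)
z(128, 149; 2, 2) ≤ (1/2)[128 + √(128² + 4·128·149·148)] = (1/2)[128 + √11307008] = 1745.2947

Kővári–Sós–Turán: let r_1, ..., r_128 be the row sums and z = Σ r_i the total number of 1s. Each pair of columns can share at most one row with both entries 1 (else a 2×2 all-ones block appears), so Σ_i C(r_i, 2) ≤ C(149, 2) = 11026. By convexity Σ_i C(r_i, 2) ≥ 128·C(z/128, 2) = z(z − 128)/(2·128), giving z² − 128z − 128·149·148 ≤ 0 and hence z ≤ (1/2)[128 + √(16384 + 4·2822656)] = (1/2)[128 + √11307008] ≈ (1/2)(128 + 3362.5895) = 1745.2947.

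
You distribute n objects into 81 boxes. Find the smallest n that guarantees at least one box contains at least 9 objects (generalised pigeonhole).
n = (9 − 1)·81 + 1 = 649

By the generalised pigeonhole principle, to guarantee some box contains ≥ r objects we need more than (r − 1) · k objects total. Threshold: n = (r − 1) · k + 1. With r = 9 and k = 81: n = 8 · 81 + 1 = 648 + 1 = 649. For n = 648 = 8 · 81, we can put exactly 8 objects in every box, avoiding 9 in any single one — so 649 is tight.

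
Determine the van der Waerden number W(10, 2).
W(10, 2) = 10 + 1 = 11

A 2-term AP is any pair of integers, so a monochromatic 2-AP exists iff some colour is used at least twice. With 10 colours, the colouring i ↦ i on {1, ..., 10} uses each colour once, avoiding any monochromatic pair, so W(10, 2) > 10. For {1, ..., 11}, pigeonhole forces two integers of the same colour, which form a monochromatic 2-AP. Hence W(10, 2) = 11.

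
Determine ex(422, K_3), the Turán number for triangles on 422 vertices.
ex(422, K_3) = ⌊422^2/4⌋ = 44521

Mantel (1907): a triangle-free graph on n vertices has at most ⌊n^2/4⌋ edges, with equality for the complete bipartite graph K_{⌊n/2⌋, ⌈n/2⌉}. For n = 422: ⌊422^2/4⌋ = ⌊178084/4⌋ = 44521. The extremal graph is K_{211, 211}, which has 211·211 = 44521 edges.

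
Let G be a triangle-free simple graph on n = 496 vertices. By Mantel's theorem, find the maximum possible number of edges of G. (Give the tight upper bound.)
ex(496, K_3) = ⌊496^2/4⌋ = 61504

Mantel (1907): a triangle-free graph on n vertices has at most ⌊n^2/4⌋ edges, with equality for the complete bipartite graph K_{⌊n/2⌋, ⌈n/2⌉}. For n = 496: ⌊496^2/4⌋ = ⌊246016/4⌋ = 61504. The extremal graph is K_{248, 248}, which has 248·248 = 61504 edges.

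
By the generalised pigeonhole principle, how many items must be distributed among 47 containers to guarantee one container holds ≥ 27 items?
n = (27 − 1)·47 + 1 = 1223

By the generalised pigeonhole principle, to guarantee some box contains ≥ r objects we need more than (r − 1) · k objects total. Threshold: n = (r − 1) · k + 1. With r = 27 and k = 47: n = 26 · 47 + 1 = 1222 + 1 = 1223. For n = 1222 = 26 · 47, we can put exactly 26 objects in every box, avoiding 27 in any single one — so 1223 is tight.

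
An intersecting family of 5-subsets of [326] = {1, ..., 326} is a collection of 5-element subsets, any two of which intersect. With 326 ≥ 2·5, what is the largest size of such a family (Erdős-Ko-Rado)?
max |F| = C(325, 4) = 456326325

Erdős-Ko-Rado (1961): when n ≥ 2k, max |F| = C(n−1, k−1). The bound is attained by the star {A : i ∈ A} for any fixed i ∈ [n]. Here C(326−1, 5−1) = C(325, 4) = 456326325.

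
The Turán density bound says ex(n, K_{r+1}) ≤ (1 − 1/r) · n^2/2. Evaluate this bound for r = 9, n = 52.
Turán density bound = (8/9) · 52^2/2 = 10816/9 ≈ 1201.7778

Turán's theorem: ex(n, K_{r+1}) is achieved by the complete r-partite Turán graph T(n, r) with parts as balanced as possible, and is at most (1 − 1/r) · n^2/2. For r = 9, n = 52: the density bound is (8/9) · 2704/2 = 10816/9 ≈ 1201.7778. The integer-valued extremum is e(T(52, 9)) = 1201, which is strictly less than the density bound 10816/9 since 9 ∤ 52 (the parts of T(52, 9) cannot all be equal).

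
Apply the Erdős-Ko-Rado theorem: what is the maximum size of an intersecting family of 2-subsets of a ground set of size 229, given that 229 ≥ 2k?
max |F| = C(228, 1) = 228

The Erdős-Ko-Rado theorem states: for n ≥ 2k, an intersecting family of k-subsets of an n-element set has size at most C(n − 1, k − 1), with equality for 'star' families {A ⊆ [n] : |A| = k, i ∈ A} (fix an element i). For n = 229, k = 2: C(228, 1) = 228.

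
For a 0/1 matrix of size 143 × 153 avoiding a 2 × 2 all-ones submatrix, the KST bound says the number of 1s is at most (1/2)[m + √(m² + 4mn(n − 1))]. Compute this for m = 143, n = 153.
z(143, 153; 2, 2) ≤ (1/2)[143 + √(143² + 4·143·153·152)] = (1/2)[143 + √13322881] = 1896.5261

Kővári–Sós–Turán: let r_1, ..., r_143 be the row sums and z = Σ r_i the total number of 1s. Each pair of columns can share at most one row with both entries 1 (else a 2×2 all-ones block appears), so Σ_i C(r_i, 2) ≤ C(153, 2) = 11628. By convexity Σ_i C(r_i, 2) ≥ 143·C(z/143, 2) = z(z − 143)/(2·143), giving z² − 143z − 143·153·152 ≤ 0 and hence z ≤ (1/2)[143 + √(20449 + 4·3325608)] = (1/2)[143 + √13322881] ≈ (1/2)(143 + 3650.0522) = 1896.5261.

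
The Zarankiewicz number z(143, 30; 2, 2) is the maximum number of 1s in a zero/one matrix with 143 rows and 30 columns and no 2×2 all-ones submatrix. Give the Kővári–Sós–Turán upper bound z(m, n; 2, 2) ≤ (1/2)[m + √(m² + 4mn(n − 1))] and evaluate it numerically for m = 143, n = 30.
z(143, 30; 2, 2) ≤ (1/2)[143 + √(143² + 4·143·30·29)] = (1/2)[143 + √518089] = 431.392

Kővári–Sós–Turán: let r_1, ..., r_143 be the row sums and z = Σ r_i the total number of 1s. Each pair of columns can share at most one row with both entries 1 (else a 2×2 all-ones block appears), so Σ_i C(r_i, 2) ≤ C(30, 2) = 435. By convexity Σ_i C(r_i, 2) ≥ 143·C(z/143, 2) = z(z − 143)/(2·143), giving z² − 143z − 143·30·29 ≤ 0 and hence z ≤ (1/2)[143 + √(20449 + 4·124410)] = (1/2)[143 + √518089] ≈ (1/2)(143 + 719.784) = 431.392.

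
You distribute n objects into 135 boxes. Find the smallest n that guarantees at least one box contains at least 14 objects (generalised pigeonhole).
n = (14 − 1)·135 + 1 = 1756

By the generalised pigeonhole principle, to guarantee some box contains ≥ r objects we need more than (r − 1) · k objects total. Threshold: n = (r − 1) · k + 1. With r = 14 and k = 135: n = 13 · 135 + 1 = 1755 + 1 = 1756. For n = 1755 = 13 · 135, we can put exactly 13 objects in every box, avoiding 14 in any single one — so 1756 is tight.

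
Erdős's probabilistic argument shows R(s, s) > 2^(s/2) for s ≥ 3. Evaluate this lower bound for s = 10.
2^(10/2) = 32; so R(10, 10) > 32

Colour each edge of K_n uniformly at random with red/blue. The expected number of monochromatic K_10 is C(n, 10) · 2 · 2^(−C(10,2)). If C(n, 10) · 2^(1 − C(10,2)) < 1, then with positive probability no monochromatic K_10 exists, so R(10, 10) > n. The standard estimate C(n, 10) ≤ n^10/10! shows this inequality holds whenever n ≤ 2^(10/2) (since 10! · 2^(C(10,2) − 1) > 2^(10^2/2) ≥ n^10). Hence R(10, 10) > 2^(10/2) = 32.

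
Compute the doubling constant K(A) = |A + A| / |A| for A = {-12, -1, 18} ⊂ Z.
K = |A + A| / |A| = 6/3 = 2

Enumerate A + A = {a + b : a, b ∈ A}. With |A| = 3, there are |A|^2 = 9 ordered sum pairs; collecting distinct values, A + A = {-24, -13, -2, 6, 17, 36}, so |A + A| = 6. Thus K = 6/3 = 2. For comparison, the minimum possible |A + A| over all 3-element sets is 2·3 − 1 = 5 (so min K = 5/3), attained only by arithmetic progressions.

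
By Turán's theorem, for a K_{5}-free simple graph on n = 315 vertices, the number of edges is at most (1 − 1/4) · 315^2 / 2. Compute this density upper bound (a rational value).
Turán density bound = (3/4) · 315^2/2 = 297675/8 ≈ 37209.375

Turán's theorem: ex(n, K_{r+1}) is achieved by the complete r-partite Turán graph T(n, r) with parts as balanced as possible, and is at most (1 − 1/r) · n^2/2. For r = 4, n = 315: the density bound is (3/4) · 99225/2 = 297675/8 ≈ 37209.375. The integer-valued extremum is e(T(315, 4)) = 37209, which is strictly less than the density bound 297675/8 since 4 ∤ 315 (the parts of T(315, 4) cannot all be equal).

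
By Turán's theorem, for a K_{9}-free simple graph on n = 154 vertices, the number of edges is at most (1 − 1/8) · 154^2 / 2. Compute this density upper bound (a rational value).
Turán density bound = (7/8) · 154^2/2 = 41503/4 ≈ 10375.75

Turán's theorem: ex(n, K_{r+1}) is achieved by the complete r-partite Turán graph T(n, r) with parts as balanced as possible, and is at most (1 − 1/r) · n^2/2. For r = 8, n = 154: the density bound is (7/8) · 23716/2 = 41503/4 ≈ 10375.75. The integer-valued extremum is e(T(154, 8)) = 10375, which is strictly less than the density bound 41503/4 since 8 ∤ 154 (the parts of T(154, 8) cannot all be equal).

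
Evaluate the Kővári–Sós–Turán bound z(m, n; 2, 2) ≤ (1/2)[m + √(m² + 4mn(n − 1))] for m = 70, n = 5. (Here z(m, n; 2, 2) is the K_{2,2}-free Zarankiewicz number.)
z(70, 5; 2, 2) ≤ (1/2)[70 + √(70² + 4·70·5·4)] = (1/2)[70 + √10500] = 86.2348

Kővári–Sós–Turán: let r_1, ..., r_70 be the row sums and z = Σ r_i the total number of 1s. Each pair of columns can share at most one row with both entries 1 (else a 2×2 all-ones block appears), so Σ_i C(r_i, 2) ≤ C(5, 2) = 10. By convexity Σ_i C(r_i, 2) ≥ 70·C(z/70, 2) = z(z − 70)/(2·70), giving z² − 70z − 70·5·4 ≤ 0 and hence z ≤ (1/2)[70 + √(4900 + 4·1400)] = (1/2)[70 + √10500] ≈ (1/2)(70 + 102.4695) = 86.2348.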